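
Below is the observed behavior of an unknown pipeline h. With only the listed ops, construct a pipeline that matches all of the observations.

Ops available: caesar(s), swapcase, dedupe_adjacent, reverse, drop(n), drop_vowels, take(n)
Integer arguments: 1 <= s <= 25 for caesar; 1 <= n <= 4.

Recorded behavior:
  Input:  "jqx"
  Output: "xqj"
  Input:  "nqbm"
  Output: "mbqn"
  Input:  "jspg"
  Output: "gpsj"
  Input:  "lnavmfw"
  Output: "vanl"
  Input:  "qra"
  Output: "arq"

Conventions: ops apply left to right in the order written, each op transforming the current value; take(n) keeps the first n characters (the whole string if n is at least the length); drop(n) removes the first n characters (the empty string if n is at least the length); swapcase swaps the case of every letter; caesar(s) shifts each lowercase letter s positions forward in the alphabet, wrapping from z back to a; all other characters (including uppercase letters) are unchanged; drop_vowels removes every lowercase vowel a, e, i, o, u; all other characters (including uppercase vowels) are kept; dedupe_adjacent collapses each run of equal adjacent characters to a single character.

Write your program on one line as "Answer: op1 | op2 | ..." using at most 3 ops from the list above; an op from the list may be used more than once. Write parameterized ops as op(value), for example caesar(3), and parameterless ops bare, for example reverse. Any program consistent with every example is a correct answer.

take(4) | reverse

Check, running the answer program on each example:
  "jqx" -> "jqx" -> "xqj"
  "nqbm" -> "nqbm" -> "mbqn"
  "jspg" -> "jspg" -> "gpsj"
  "lnavmfw" -> "lnav" -> "vanl"
  "qra" -> "qra" -> "arq"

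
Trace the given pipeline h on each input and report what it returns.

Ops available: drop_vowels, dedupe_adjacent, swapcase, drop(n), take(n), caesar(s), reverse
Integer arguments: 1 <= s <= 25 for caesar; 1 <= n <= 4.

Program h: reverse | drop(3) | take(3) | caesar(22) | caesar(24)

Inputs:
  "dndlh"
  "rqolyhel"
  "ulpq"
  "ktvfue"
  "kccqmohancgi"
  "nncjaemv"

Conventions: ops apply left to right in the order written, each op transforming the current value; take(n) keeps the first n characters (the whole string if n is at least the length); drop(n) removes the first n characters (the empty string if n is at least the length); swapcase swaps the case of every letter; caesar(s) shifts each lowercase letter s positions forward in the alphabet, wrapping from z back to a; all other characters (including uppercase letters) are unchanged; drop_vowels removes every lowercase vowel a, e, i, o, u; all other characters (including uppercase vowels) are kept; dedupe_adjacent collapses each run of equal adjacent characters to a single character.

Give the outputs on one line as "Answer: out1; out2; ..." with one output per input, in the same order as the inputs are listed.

Execution, op by op:
  "dndlh" -> "hldnd" -> "nd" -> "nd" -> "jz" -> "hx"
  "rqolyhel" -> "lehyloqr" -> "yloqr" -> "ylo" -> "uhk" -> "sfi"
  "ulpq" -> "qplu" -> "u" -> "u" -> "q" -> "o"
  "ktvfue" -> "eufvtk" -> "vtk" -> "vtk" -> "rpg" -> "pne"
  "kccqmohancgi" -> "igcnahomqcck" -> "nahomqcck" -> "nah" -> "jwd" -> "hub"
  "nncjaemv" -> "vmeajcnn" -> "ajcnn" -> "ajc" -> "wfy" -> "udw"

"hx"; "sfi"; "o"; "pne"; "hub"; "udw"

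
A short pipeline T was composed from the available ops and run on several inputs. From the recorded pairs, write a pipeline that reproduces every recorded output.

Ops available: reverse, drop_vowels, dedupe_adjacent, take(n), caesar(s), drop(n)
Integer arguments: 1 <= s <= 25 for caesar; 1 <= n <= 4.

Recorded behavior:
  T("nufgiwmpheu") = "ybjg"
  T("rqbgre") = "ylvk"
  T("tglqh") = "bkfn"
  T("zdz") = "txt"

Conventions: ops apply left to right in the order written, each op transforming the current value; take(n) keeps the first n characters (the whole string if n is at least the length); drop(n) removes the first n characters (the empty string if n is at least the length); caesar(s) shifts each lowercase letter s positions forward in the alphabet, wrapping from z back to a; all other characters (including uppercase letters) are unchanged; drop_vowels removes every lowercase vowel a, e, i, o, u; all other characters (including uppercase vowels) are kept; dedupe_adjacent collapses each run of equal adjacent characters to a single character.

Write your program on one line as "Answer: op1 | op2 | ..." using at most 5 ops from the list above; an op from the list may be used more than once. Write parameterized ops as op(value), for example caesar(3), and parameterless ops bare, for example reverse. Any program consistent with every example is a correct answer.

reverse | caesar(7) | caesar(13) | drop_vowels | take(4)

Check, running the answer program on each example:
  "nufgiwmpheu" -> "uehpmwigfun" -> "blowtdpnmbu" -> "oybjgqcazoh" -> "ybjgqczh" -> "ybjg"
  "rqbgre" -> "ergbqr" -> "lynixy" -> "ylavkl" -> "ylvkl" -> "ylvk"
  "tglqh" -> "hqlgt" -> "oxsna" -> "bkfan" -> "bkfn" -> "bkfn"
  "zdz" -> "zdz" -> "gkg" -> "txt" -> "txt" -> "txt"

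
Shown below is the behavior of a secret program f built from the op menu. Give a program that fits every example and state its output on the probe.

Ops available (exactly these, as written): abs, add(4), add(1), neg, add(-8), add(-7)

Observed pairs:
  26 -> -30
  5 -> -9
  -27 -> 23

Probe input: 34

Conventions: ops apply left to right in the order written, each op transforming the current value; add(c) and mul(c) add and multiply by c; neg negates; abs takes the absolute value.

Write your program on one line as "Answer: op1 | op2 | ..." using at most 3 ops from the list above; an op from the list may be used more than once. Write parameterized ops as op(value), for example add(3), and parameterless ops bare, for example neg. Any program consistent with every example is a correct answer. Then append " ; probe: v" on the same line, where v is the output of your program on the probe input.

add(4) | neg ; probe: -38

Check, running the answer program on each example:
  26 -> 30 -> -30
  5 -> 9 -> -9
  -27 -> -23 -> 23
  probe: 34 -> 38 -> -38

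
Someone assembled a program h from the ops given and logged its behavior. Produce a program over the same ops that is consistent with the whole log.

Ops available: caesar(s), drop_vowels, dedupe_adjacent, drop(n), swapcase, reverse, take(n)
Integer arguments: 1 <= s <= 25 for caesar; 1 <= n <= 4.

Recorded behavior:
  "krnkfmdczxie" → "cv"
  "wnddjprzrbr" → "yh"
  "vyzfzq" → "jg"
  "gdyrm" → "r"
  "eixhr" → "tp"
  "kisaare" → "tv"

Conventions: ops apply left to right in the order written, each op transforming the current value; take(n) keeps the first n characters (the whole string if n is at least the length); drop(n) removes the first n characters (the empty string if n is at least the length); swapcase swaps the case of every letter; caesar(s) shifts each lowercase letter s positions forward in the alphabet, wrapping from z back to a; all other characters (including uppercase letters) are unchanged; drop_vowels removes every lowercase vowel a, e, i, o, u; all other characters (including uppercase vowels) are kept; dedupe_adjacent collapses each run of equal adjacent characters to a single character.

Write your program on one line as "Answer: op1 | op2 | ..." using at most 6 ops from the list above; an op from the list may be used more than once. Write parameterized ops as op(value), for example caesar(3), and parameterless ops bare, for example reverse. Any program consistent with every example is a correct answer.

caesar(14) | take(2) | caesar(23) | reverse | drop_vowels

Check, running the answer program on each example:
  "krnkfmdczxie" -> "yfbytarqnlws" -> "yf" -> "vc" -> "cv" -> "cv"
  "wnddjprzrbr" -> "kbrrxdfnfpf" -> "kb" -> "hy" -> "yh" -> "yh"
  "vyzfzq" -> "jmntne" -> "jm" -> "gj" -> "jg" -> "jg"
  "gdyrm" -> "urmfa" -> "ur" -> "ro" -> "or" -> "r"
  "eixhr" -> "swlvf" -> "sw" -> "pt" -> "tp" -> "tp"
  "kisaare" -> "ywgoofs" -> "yw" -> "vt" -> "tv" -> "tv"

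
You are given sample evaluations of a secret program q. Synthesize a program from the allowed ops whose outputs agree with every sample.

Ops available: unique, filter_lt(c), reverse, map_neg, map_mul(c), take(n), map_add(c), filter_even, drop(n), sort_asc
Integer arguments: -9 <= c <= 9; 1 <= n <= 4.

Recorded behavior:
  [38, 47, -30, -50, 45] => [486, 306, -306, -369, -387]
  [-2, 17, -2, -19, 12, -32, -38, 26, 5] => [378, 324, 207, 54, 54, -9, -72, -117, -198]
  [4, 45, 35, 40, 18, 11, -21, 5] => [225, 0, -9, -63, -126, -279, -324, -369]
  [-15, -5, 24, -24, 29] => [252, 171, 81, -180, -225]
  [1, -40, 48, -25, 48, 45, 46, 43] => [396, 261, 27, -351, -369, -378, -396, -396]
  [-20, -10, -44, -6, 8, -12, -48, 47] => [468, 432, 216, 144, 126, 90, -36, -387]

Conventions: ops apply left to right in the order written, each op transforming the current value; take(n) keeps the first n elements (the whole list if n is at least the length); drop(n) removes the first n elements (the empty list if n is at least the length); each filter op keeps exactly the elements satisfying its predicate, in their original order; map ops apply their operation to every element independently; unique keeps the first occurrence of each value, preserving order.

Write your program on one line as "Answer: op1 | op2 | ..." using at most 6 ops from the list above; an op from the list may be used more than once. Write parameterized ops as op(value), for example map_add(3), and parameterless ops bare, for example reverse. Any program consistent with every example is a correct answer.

reverse | map_add(-4) | map_add(-2) | sort_asc | map_add(2) | map_mul(-9)

Check, running the answer program on each example:
  [38, 47, -30, -50, 45] -> [45, -50, -30, 47, 38] -> [41, -54, -34, 43, 34] -> [39, -56, -36, 41, 32] -> [-56, -36, 32, 39, 41] -> [-54, -34, 34, 41, 43] -> [486, 306, -306, -369, -387]
  [-2, 17, -2, -19, 12, -32, -38, 26, 5] -> [5, 26, -38, -32, 12, -19, -2, 17, -2] -> [1, 22, -42, -36, 8, -23, -6, 13, -6] -> [-1, 20, -44, -38, 6, -25, -8, 11, -8] -> [-44, -38, -25, -8, -8, -1, 6, 11, 20] -> [-42, -36, -23, -6, -6, 1, 8, 13, 22] -> [378, 324, 207, 54, 54, -9, -72, -117, -198]
  [4, 45, 35, 40, 18, 11, -21, 5] -> [5, -21, 11, 18, 40, 35, 45, 4] -> [1, -25, 7, 14, 36, 31, 41, 0] -> [-1, -27, 5, 12, 34, 29, 39, -2] -> [-27, -2, -1, 5, 12, 29, 34, 39] -> [-25, 0, 1, 7, 14, 31, 36, 41] -> [225, 0, -9, -63, -126, -279, -324, -369]
  [-15, -5, 24, -24, 29] -> [29, -24, 24, -5, -15] -> [25, -28, 20, -9, -19] -> [23, -30, 18, -11, -21] -> [-30, -21, -11, 18, 23] -> [-28, -19, -9, 20, 25] -> [252, 171, 81, -180, -225]
  [1, -40, 48, -25, 48, 45, 46, 43] -> [43, 46, 45, 48, -25, 48, -40, 1] -> [39, 42, 41, 44, -29, 44, -44, -3] -> [37, 40, 39, 42, -31, 42, -46, -5] -> [-46, -31, -5, 37, 39, 40, 42, 42] -> [-44, -29, -3, 39, 41, 42, 44, 44] -> [396, 261, 27, -351, -369, -378, -396, -396]
  [-20, -10, -44, -6, 8, -12, -48, 47] -> [47, -48, -12, 8, -6, -44, -10, -20] -> [43, -52, -16, 4, -10, -48, -14, -24] -> [41, -54, -18, 2, -12, -50, -16, -26] -> [-54, -50, -26, -18, -16, -12, 2, 41] -> [-52, -48, -24, -16, -14, -10, 4, 43] -> [468, 432, 216, 144, 126, 90, -36, -387]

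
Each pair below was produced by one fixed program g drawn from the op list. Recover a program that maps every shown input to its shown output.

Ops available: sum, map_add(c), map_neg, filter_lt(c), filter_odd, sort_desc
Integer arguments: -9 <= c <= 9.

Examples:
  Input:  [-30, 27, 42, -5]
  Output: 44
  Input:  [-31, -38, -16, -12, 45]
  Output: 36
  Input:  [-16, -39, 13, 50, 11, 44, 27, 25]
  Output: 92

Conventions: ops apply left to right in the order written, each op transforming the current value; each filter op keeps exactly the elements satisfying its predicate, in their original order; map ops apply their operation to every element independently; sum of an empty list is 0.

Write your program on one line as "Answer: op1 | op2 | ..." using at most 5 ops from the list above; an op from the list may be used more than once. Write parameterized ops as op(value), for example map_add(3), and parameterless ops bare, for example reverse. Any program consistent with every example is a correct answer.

map_add(4) | filter_odd | map_add(7) | sort_desc | sum

Check, running the answer program on each example:
  [-30, 27, 42, -5] -> [-26, 31, 46, -1] -> [31, -1] -> [38, 6] -> [38, 6] -> 44
  [-31, -38, -16, -12, 45] -> [-27, -34, -12, -8, 49] -> [-27, 49] -> [-20, 56] -> [56, -20] -> 36
  [-16, -39, 13, 50, 11, 44, 27, 25] -> [-12, -35, 17, 54, 15, 48, 31, 29] -> [-35, 17, 15, 31, 29] -> [-28, 24, 22, 38, 36] -> [38, 36, 24, 22, -28] -> 92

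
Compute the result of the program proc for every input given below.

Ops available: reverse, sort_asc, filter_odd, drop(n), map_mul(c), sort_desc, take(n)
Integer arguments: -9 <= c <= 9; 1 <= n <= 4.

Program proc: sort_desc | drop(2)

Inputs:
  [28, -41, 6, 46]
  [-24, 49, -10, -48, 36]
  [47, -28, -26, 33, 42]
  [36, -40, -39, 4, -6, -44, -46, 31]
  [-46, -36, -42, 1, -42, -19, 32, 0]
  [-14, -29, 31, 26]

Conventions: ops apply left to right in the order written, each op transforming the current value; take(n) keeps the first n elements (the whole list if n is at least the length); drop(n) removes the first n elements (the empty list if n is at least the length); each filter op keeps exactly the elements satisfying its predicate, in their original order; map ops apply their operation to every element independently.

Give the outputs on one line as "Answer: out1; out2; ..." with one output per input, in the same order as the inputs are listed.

[6, -41]; [-10, -24, -48]; [33, -26, -28]; [4, -6, -39, -40, -44, -46]; [0, -19, -36, -42, -42, -46]; [-14, -29]

Execution, op by op:
  [28, -41, 6, 46] -> [46, 28, 6, -41] -> [6, -41]
  [-24, 49, -10, -48, 36] -> [49, 36, -10, -24, -48] -> [-10, -24, -48]
  [47, -28, -26, 33, 42] -> [47, 42, 33, -26, -28] -> [33, -26, -28]
  [36, -40, -39, 4, -6, -44, -46, 31] -> [36, 31, 4, -6, -39, -40, -44, -46] -> [4, -6, -39, -40, -44, -46]
  [-46, -36, -42, 1, -42, -19, 32, 0] -> [32, 1, 0, -19, -36, -42, -42, -46] -> [0, -19, -36, -42, -42, -46]
  [-14, -29, 31, 26] -> [31, 26, -14, -29] -> [-14, -29]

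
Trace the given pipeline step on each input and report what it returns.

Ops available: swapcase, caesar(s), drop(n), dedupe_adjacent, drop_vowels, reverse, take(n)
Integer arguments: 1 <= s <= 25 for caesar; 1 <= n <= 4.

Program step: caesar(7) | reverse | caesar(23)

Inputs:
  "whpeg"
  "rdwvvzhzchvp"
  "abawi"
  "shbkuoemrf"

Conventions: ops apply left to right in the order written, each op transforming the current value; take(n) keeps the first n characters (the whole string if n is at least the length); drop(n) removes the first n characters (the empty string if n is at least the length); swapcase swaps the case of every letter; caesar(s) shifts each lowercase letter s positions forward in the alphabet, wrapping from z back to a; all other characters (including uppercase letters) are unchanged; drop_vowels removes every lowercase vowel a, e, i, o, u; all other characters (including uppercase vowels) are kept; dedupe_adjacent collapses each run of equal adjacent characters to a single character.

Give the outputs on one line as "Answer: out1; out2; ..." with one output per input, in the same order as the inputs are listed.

"kitla"; "tzlgdldzzahv"; "maefe"; "jvqisyoflw"

Execution, op by op:
  "whpeg" -> "dowln" -> "nlwod" -> "kitla"
  "rdwvvzhzchvp" -> "ykdccgogjocw" -> "wcojgogccdky" -> "tzlgdldzzahv"
  "abawi" -> "hihdp" -> "pdhih" -> "maefe"
  "shbkuoemrf" -> "zoirbvltym" -> "mytlvbrioz" -> "jvqisyoflw"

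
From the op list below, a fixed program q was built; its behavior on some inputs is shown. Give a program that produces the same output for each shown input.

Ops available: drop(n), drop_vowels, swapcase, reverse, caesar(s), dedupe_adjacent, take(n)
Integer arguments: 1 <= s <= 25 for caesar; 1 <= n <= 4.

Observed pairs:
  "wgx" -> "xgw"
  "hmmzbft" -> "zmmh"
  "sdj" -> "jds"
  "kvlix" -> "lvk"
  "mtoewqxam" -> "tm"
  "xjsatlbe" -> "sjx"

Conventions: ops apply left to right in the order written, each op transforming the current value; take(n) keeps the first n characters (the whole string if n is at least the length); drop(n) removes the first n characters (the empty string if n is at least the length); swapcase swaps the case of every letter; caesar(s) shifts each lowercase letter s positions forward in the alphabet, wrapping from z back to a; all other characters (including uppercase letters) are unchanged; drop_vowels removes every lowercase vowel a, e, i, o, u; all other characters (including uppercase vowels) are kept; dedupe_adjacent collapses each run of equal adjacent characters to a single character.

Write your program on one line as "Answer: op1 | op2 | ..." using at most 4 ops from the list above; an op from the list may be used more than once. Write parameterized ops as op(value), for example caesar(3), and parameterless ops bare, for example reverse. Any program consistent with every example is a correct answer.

take(4) | reverse | drop_vowels

Check, running the answer program on each example:
  "wgx" -> "wgx" -> "xgw" -> "xgw"
  "hmmzbft" -> "hmmz" -> "zmmh" -> "zmmh"
  "sdj" -> "sdj" -> "jds" -> "jds"
  "kvlix" -> "kvli" -> "ilvk" -> "lvk"
  "mtoewqxam" -> "mtoe" -> "eotm" -> "tm"
  "xjsatlbe" -> "xjsa" -> "asjx" -> "sjx"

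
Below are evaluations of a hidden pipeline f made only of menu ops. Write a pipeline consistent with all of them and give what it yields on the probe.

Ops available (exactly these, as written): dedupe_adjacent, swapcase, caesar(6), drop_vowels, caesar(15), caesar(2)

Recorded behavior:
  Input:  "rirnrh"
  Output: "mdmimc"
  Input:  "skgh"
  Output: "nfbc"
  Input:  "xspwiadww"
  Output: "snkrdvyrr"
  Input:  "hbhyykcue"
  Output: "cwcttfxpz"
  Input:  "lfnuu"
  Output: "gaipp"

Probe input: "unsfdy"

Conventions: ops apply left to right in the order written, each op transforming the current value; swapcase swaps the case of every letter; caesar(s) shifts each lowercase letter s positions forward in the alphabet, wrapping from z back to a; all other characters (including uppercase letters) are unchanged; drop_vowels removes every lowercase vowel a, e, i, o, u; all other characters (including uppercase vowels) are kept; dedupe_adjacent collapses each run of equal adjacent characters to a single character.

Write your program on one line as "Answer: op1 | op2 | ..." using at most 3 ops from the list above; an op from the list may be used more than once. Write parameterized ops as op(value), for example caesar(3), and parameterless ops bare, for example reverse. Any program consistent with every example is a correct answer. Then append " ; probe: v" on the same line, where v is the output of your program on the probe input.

caesar(15) | caesar(6) ; probe: "pinayt"

Check, running the answer program on each example:
  "rirnrh" -> "gxgcgw" -> "mdmimc"
  "skgh" -> "hzvw" -> "nfbc"
  "xspwiadww" -> "mhelxpsll" -> "snkrdvyrr"
  "hbhyykcue" -> "wqwnnzrjt" -> "cwcttfxpz"
  "lfnuu" -> "aucjj" -> "gaipp"
  probe: "unsfdy" -> "jchusn" -> "pinayt"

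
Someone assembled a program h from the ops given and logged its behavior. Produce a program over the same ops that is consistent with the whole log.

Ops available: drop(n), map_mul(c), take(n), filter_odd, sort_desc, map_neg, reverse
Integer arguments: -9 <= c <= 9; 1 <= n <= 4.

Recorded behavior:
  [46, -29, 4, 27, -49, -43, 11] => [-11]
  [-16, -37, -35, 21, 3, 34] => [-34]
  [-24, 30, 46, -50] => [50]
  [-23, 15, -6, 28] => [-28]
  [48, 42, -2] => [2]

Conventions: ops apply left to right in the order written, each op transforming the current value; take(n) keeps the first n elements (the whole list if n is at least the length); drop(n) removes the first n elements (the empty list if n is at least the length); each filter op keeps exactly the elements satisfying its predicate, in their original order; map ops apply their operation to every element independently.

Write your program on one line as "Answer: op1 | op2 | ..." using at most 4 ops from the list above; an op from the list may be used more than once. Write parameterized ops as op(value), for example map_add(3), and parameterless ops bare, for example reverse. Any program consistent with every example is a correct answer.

reverse | map_neg | take(1)

Check, running the answer program on each example:
  [46, -29, 4, 27, -49, -43, 11] -> [11, -43, -49, 27, 4, -29, 46] -> [-11, 43, 49, -27, -4, 29, -46] -> [-11]
  [-16, -37, -35, 21, 3, 34] -> [34, 3, 21, -35, -37, -16] -> [-34, -3, -21, 35, 37, 16] -> [-34]
  [-24, 30, 46, -50] -> [-50, 46, 30, -24] -> [50, -46, -30, 24] -> [50]
  [-23, 15, -6, 28] -> [28, -6, 15, -23] -> [-28, 6, -15, 23] -> [-28]
  [48, 42, -2] -> [-2, 42, 48] -> [2, -42, -48] -> [2]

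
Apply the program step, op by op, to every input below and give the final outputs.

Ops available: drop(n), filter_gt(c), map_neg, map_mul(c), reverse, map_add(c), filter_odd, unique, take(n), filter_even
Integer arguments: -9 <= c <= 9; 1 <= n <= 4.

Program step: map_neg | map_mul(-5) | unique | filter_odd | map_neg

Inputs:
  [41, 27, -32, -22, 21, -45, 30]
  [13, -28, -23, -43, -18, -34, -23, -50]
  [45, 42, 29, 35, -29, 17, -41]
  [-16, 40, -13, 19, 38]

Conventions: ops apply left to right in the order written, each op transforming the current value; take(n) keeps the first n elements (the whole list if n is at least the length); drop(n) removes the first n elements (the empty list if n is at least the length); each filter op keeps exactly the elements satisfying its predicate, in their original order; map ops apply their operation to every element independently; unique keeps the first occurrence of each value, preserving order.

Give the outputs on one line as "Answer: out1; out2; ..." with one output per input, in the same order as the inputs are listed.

[-205, -135, -105, 225]; [-65, 115, 215]; [-225, -145, -175, 145, -85, 205]; [65, -95]

Execution, op by op:
  [41, 27, -32, -22, 21, -45, 30] -> [-41, -27, 32, 22, -21, 45, -30] -> [205, 135, -160, -110, 105, -225, 150] -> [205, 135, -160, -110, 105, -225, 150] -> [205, 135, 105, -225] -> [-205, -135, -105, 225]
  [13, -28, -23, -43, -18, -34, -23, -50] -> [-13, 28, 23, 43, 18, 34, 23, 50] -> [65, -140, -115, -215, -90, -170, -115, -250] -> [65, -140, -115, -215, -90, -170, -250] -> [65, -115, -215] -> [-65, 115, 215]
  [45, 42, 29, 35, -29, 17, -41] -> [-45, -42, -29, -35, 29, -17, 41] -> [225, 210, 145, 175, -145, 85, -205] -> [225, 210, 145, 175, -145, 85, -205] -> [225, 145, 175, -145, 85, -205] -> [-225, -145, -175, 145, -85, 205]
  [-16, 40, -13, 19, 38] -> [16, -40, 13, -19, -38] -> [-80, 200, -65, 95, 190] -> [-80, 200, -65, 95, 190] -> [-65, 95] -> [65, -95]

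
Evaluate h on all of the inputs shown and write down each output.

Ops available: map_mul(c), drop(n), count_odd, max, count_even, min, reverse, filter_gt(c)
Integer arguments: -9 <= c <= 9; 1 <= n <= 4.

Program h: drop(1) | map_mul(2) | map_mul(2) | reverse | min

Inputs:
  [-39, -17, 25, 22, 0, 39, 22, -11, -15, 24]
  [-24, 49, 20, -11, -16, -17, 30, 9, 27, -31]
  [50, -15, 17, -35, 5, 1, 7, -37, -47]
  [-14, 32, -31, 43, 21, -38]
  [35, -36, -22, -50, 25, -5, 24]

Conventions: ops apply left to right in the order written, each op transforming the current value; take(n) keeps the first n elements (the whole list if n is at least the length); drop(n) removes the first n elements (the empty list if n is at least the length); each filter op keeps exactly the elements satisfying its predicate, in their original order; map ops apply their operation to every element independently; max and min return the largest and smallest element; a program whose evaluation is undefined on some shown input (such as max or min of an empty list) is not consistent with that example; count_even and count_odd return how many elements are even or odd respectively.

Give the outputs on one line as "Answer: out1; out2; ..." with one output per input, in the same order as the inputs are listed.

-68; -124; -188; -152; -200

Execution, op by op:
  [-39, -17, 25, 22, 0, 39, 22, -11, -15, 24] -> [-17, 25, 22, 0, 39, 22, -11, -15, 24] -> [-34, 50, 44, 0, 78, 44, -22, -30, 48] -> [-68, 100, 88, 0, 156, 88, -44, -60, 96] -> [96, -60, -44, 88, 156, 0, 88, 100, -68] -> -68
  [-24, 49, 20, -11, -16, -17, 30, 9, 27, -31] -> [49, 20, -11, -16, -17, 30, 9, 27, -31] -> [98, 40, -22, -32, -34, 60, 18, 54, -62] -> [196, 80, -44, -64, -68, 120, 36, 108, -124] -> [-124, 108, 36, 120, -68, -64, -44, 80, 196] -> -124
  [50, -15, 17, -35, 5, 1, 7, -37, -47] -> [-15, 17, -35, 5, 1, 7, -37, -47] -> [-30, 34, -70, 10, 2, 14, -74, -94] -> [-60, 68, -140, 20, 4, 28, -148, -188] -> [-188, -148, 28, 4, 20, -140, 68, -60] -> -188
  [-14, 32, -31, 43, 21, -38] -> [32, -31, 43, 21, -38] -> [64, -62, 86, 42, -76] -> [128, -124, 172, 84, -152] -> [-152, 84, 172, -124, 128] -> -152
  [35, -36, -22, -50, 25, -5, 24] -> [-36, -22, -50, 25, -5, 24] -> [-72, -44, -100, 50, -10, 48] -> [-144, -88, -200, 100, -20, 96] -> [96, -20, 100, -200, -88, -144] -> -200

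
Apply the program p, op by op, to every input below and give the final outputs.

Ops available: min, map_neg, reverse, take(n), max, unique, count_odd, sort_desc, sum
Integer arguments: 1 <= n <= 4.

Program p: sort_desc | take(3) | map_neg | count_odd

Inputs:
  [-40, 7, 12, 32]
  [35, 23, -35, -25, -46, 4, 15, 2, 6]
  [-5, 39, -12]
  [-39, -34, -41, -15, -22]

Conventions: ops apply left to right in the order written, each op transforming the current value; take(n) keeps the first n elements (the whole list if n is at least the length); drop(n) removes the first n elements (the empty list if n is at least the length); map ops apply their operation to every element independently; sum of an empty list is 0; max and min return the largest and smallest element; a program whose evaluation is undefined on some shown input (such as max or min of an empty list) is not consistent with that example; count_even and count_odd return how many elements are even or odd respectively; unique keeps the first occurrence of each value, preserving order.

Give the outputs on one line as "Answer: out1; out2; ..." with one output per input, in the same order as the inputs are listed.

Execution, op by op:
  [-40, 7, 12, 32] -> [32, 12, 7, -40] -> [32, 12, 7] -> [-32, -12, -7] -> 1
  [35, 23, -35, -25, -46, 4, 15, 2, 6] -> [35, 23, 15, 6, 4, 2, -25, -35, -46] -> [35, 23, 15] -> [-35, -23, -15] -> 3
  [-5, 39, -12] -> [39, -5, -12] -> [39, -5, -12] -> [-39, 5, 12] -> 2
  [-39, -34, -41, -15, -22] -> [-15, -22, -34, -39, -41] -> [-15, -22, -34] -> [15, 22, 34] -> 1

1; 3; 2; 1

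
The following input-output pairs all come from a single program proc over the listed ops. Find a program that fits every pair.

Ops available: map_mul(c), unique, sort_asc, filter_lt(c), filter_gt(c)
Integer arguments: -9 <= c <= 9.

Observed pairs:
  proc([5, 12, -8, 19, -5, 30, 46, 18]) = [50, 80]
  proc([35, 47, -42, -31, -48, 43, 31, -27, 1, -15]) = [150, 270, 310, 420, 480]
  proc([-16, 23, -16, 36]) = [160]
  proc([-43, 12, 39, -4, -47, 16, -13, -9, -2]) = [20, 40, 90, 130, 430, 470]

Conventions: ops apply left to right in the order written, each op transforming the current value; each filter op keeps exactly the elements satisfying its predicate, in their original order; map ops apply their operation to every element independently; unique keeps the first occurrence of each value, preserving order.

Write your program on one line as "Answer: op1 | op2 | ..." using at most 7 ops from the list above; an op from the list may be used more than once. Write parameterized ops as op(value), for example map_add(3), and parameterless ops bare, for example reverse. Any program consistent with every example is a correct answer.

map_mul(2) | unique | sort_asc | map_mul(-5) | filter_gt(-3) | sort_asc

Check, running the answer program on each example:
  [5, 12, -8, 19, -5, 30, 46, 18] -> [10, 24, -16, 38, -10, 60, 92, 36] -> [10, 24, -16, 38, -10, 60, 92, 36] -> [-16, -10, 10, 24, 36, 38, 60, 92] -> [80, 50, -50, -120, -180, -190, -300, -460] -> [80, 50] -> [50, 80]
  [35, 47, -42, -31, -48, 43, 31, -27, 1, -15] -> [70, 94, -84, -62, -96, 86, 62, -54, 2, -30] -> [70, 94, -84, -62, -96, 86, 62, -54, 2, -30] -> [-96, -84, -62, -54, -30, 2, 62, 70, 86, 94] -> [480, 420, 310, 270, 150, -10, -310, -350, -430, -470] -> [480, 420, 310, 270, 150] -> [150, 270, 310, 420, 480]
  [-16, 23, -16, 36] -> [-32, 46, -32, 72] -> [-32, 46, 72] -> [-32, 46, 72] -> [160, -230, -360] -> [160] -> [160]
  [-43, 12, 39, -4, -47, 16, -13, -9, -2] -> [-86, 24, 78, -8, -94, 32, -26, -18, -4] -> [-86, 24, 78, -8, -94, 32, -26, -18, -4] -> [-94, -86, -26, -18, -8, -4, 24, 32, 78] -> [470, 430, 130, 90, 40, 20, -120, -160, -390] -> [470, 430, 130, 90, 40, 20] -> [20, 40, 90, 130, 430, 470]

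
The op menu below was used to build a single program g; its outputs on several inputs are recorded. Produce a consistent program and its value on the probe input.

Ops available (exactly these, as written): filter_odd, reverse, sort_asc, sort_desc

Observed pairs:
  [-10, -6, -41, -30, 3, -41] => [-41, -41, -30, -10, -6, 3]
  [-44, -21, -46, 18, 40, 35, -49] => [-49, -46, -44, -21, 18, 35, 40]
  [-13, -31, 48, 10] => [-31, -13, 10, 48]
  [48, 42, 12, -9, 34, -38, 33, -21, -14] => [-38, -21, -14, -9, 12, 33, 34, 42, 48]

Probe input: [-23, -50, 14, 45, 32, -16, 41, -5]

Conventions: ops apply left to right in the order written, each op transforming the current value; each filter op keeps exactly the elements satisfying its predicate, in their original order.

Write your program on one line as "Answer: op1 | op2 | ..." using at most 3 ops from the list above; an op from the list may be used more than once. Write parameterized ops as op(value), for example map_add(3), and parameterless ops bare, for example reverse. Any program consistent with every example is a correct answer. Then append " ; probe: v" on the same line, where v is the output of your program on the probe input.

sort_desc | reverse ; probe: [-50, -23, -16, -5, 14, 32, 41, 45]

Check, running the answer program on each example:
  [-10, -6, -41, -30, 3, -41] -> [3, -6, -10, -30, -41, -41] -> [-41, -41, -30, -10, -6, 3]
  [-44, -21, -46, 18, 40, 35, -49] -> [40, 35, 18, -21, -44, -46, -49] -> [-49, -46, -44, -21, 18, 35, 40]
  [-13, -31, 48, 10] -> [48, 10, -13, -31] -> [-31, -13, 10, 48]
  [48, 42, 12, -9, 34, -38, 33, -21, -14] -> [48, 42, 34, 33, 12, -9, -14, -21, -38] -> [-38, -21, -14, -9, 12, 33, 34, 42, 48]
  probe: [-23, -50, 14, 45, 32, -16, 41, -5] -> [45, 41, 32, 14, -5, -16, -23, -50] -> [-50, -23, -16, -5, 14, 32, 41, 45]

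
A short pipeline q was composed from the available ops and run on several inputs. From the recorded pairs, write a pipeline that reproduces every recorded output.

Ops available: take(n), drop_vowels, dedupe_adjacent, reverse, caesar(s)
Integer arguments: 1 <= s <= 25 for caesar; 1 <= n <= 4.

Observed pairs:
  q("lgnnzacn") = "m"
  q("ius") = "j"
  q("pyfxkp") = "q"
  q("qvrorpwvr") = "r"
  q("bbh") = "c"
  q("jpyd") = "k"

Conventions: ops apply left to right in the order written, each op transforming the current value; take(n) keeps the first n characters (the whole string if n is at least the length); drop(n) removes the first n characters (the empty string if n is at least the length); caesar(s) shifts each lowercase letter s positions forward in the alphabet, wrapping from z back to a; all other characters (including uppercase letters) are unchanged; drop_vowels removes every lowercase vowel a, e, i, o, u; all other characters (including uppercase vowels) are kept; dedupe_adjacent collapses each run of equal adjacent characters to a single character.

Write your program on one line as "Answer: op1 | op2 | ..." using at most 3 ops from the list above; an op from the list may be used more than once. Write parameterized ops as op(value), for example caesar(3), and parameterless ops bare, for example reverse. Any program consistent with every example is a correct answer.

caesar(1) | dedupe_adjacent | take(1)

Check, running the answer program on each example:
  "lgnnzacn" -> "mhooabdo" -> "mhoabdo" -> "m"
  "ius" -> "jvt" -> "jvt" -> "j"
  "pyfxkp" -> "qzgylq" -> "qzgylq" -> "q"
  "qvrorpwvr" -> "rwspsqxws" -> "rwspsqxws" -> "r"
  "bbh" -> "cci" -> "ci" -> "c"
  "jpyd" -> "kqze" -> "kqze" -> "k"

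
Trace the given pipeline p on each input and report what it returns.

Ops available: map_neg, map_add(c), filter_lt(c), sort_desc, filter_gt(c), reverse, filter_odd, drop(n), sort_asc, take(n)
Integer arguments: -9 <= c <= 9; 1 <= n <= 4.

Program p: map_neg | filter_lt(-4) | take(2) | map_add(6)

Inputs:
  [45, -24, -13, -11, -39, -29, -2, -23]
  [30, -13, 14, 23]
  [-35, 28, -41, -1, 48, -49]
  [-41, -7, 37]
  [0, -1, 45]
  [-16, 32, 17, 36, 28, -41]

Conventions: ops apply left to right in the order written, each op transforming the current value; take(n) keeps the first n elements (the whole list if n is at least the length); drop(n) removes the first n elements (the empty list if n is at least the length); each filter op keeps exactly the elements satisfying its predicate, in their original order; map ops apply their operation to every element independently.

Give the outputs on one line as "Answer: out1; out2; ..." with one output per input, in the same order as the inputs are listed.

Execution, op by op:
  [45, -24, -13, -11, -39, -29, -2, -23] -> [-45, 24, 13, 11, 39, 29, 2, 23] -> [-45] -> [-45] -> [-39]
  [30, -13, 14, 23] -> [-30, 13, -14, -23] -> [-30, -14, -23] -> [-30, -14] -> [-24, -8]
  [-35, 28, -41, -1, 48, -49] -> [35, -28, 41, 1, -48, 49] -> [-28, -48] -> [-28, -48] -> [-22, -42]
  [-41, -7, 37] -> [41, 7, -37] -> [-37] -> [-37] -> [-31]
  [0, -1, 45] -> [0, 1, -45] -> [-45] -> [-45] -> [-39]
  [-16, 32, 17, 36, 28, -41] -> [16, -32, -17, -36, -28, 41] -> [-32, -17, -36, -28] -> [-32, -17] -> [-26, -11]

[-39]; [-24, -8]; [-22, -42]; [-31]; [-39]; [-26, -11]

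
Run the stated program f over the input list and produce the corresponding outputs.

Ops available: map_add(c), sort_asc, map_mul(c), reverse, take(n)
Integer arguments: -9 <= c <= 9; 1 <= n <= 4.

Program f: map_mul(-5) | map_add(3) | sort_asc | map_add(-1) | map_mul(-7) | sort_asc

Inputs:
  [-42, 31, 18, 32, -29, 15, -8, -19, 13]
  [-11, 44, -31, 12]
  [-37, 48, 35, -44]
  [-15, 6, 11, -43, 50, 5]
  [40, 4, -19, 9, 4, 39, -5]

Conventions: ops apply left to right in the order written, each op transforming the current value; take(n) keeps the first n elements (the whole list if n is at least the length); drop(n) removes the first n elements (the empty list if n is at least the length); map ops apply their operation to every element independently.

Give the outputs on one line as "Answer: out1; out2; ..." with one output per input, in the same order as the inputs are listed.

[-1484, -1029, -679, -294, 441, 511, 616, 1071, 1106]; [-1099, -399, 406, 1526]; [-1554, -1309, 1211, 1666]; [-1519, -539, 161, 196, 371, 1736]; [-679, -189, 126, 126, 301, 1351, 1386]

Execution, op by op:
  [-42, 31, 18, 32, -29, 15, -8, -19, 13] -> [210, -155, -90, -160, 145, -75, 40, 95, -65] -> [213, -152, -87, -157, 148, -72, 43, 98, -62] -> [-157, -152, -87, -72, -62, 43, 98, 148, 213] -> [-158, -153, -88, -73, -63, 42, 97, 147, 212] -> [1106, 1071, 616, 511, 441, -294, -679, -1029, -1484] -> [-1484, -1029, -679, -294, 441, 511, 616, 1071, 1106]
  [-11, 44, -31, 12] -> [55, -220, 155, -60] -> [58, -217, 158, -57] -> [-217, -57, 58, 158] -> [-218, -58, 57, 157] -> [1526, 406, -399, -1099] -> [-1099, -399, 406, 1526]
  [-37, 48, 35, -44] -> [185, -240, -175, 220] -> [188, -237, -172, 223] -> [-237, -172, 188, 223] -> [-238, -173, 187, 222] -> [1666, 1211, -1309, -1554] -> [-1554, -1309, 1211, 1666]
  [-15, 6, 11, -43, 50, 5] -> [75, -30, -55, 215, -250, -25] -> [78, -27, -52, 218, -247, -22] -> [-247, -52, -27, -22, 78, 218] -> [-248, -53, -28, -23, 77, 217] -> [1736, 371, 196, 161, -539, -1519] -> [-1519, -539, 161, 196, 371, 1736]
  [40, 4, -19, 9, 4, 39, -5] -> [-200, -20, 95, -45, -20, -195, 25] -> [-197, -17, 98, -42, -17, -192, 28] -> [-197, -192, -42, -17, -17, 28, 98] -> [-198, -193, -43, -18, -18, 27, 97] -> [1386, 1351, 301, 126, 126, -189, -679] -> [-679, -189, 126, 126, 301, 1351, 1386]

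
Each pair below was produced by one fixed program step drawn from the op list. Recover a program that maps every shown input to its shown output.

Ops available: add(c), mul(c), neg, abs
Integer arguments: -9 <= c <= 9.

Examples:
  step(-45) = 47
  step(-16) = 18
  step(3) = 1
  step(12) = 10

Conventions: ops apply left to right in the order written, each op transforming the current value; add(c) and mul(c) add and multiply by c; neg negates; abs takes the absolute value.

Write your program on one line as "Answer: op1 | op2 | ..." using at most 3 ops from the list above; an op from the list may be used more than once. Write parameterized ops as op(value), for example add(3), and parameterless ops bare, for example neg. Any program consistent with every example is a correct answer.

add(-2) | neg | abs

Check, running the answer program on each example:
  -45 -> -47 -> 47 -> 47
  -16 -> -18 -> 18 -> 18
  3 -> 1 -> -1 -> 1
  12 -> 10 -> -10 -> 10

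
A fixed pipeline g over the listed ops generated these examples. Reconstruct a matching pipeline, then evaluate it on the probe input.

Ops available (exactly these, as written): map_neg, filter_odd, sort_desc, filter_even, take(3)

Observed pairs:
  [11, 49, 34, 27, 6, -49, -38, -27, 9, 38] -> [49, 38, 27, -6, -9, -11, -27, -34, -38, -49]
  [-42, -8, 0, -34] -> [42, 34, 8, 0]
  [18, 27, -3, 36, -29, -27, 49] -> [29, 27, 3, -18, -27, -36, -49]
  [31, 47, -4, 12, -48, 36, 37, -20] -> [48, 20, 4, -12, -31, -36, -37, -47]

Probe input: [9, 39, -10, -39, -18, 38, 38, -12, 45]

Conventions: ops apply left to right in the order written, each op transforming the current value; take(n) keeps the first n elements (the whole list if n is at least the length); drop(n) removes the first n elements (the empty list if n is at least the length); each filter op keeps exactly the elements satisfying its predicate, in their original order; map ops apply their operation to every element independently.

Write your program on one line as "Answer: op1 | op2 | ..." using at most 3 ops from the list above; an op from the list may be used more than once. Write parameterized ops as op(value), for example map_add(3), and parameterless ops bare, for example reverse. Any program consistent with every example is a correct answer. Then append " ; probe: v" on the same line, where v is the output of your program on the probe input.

map_neg | sort_desc ; probe: [39, 18, 12, 10, -9, -38, -38, -39, -45]

Check, running the answer program on each example:
  [11, 49, 34, 27, 6, -49, -38, -27, 9, 38] -> [-11, -49, -34, -27, -6, 49, 38, 27, -9, -38] -> [49, 38, 27, -6, -9, -11, -27, -34, -38, -49]
  [-42, -8, 0, -34] -> [42, 8, 0, 34] -> [42, 34, 8, 0]
  [18, 27, -3, 36, -29, -27, 49] -> [-18, -27, 3, -36, 29, 27, -49] -> [29, 27, 3, -18, -27, -36, -49]
  [31, 47, -4, 12, -48, 36, 37, -20] -> [-31, -47, 4, -12, 48, -36, -37, 20] -> [48, 20, 4, -12, -31, -36, -37, -47]
  probe: [9, 39, -10, -39, -18, 38, 38, -12, 45] -> [-9, -39, 10, 39, 18, -38, -38, 12, -45] -> [39, 18, 12, 10, -9, -38, -38, -39, -45]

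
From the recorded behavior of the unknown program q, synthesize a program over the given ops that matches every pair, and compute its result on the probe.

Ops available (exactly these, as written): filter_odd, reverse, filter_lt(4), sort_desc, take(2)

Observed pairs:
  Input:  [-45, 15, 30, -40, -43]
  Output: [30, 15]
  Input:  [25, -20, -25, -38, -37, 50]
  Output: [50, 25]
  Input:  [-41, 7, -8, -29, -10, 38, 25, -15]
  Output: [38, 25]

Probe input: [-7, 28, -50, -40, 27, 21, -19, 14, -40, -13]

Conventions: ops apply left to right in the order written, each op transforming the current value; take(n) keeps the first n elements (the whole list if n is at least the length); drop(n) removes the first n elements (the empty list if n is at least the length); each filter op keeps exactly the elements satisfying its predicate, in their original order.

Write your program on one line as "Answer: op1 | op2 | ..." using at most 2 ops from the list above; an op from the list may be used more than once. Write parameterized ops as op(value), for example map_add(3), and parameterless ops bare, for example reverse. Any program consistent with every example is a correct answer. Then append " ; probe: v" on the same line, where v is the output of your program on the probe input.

sort_desc | take(2) ; probe: [28, 27]

Check, running the answer program on each example:
  [-45, 15, 30, -40, -43] -> [30, 15, -40, -43, -45] -> [30, 15]
  [25, -20, -25, -38, -37, 50] -> [50, 25, -20, -25, -37, -38] -> [50, 25]
  [-41, 7, -8, -29, -10, 38, 25, -15] -> [38, 25, 7, -8, -10, -15, -29, -41] -> [38, 25]
  probe: [-7, 28, -50, -40, 27, 21, -19, 14, -40, -13] -> [28, 27, 21, 14, -7, -13, -19, -40, -40, -50] -> [28, 27]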